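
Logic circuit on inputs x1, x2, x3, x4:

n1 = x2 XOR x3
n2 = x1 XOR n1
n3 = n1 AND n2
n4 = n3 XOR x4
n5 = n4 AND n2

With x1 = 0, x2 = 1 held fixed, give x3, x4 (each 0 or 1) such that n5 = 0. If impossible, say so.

x3=0, x4=1

n5 = n4 AND n2 must be 0, so at least one of n4, n2 is 0.
Check with x1 = 0, x2 = 1 and x3=0, x4=1:
n1 = x2 XOR x3 = 1 XOR 0 = 1
n2 = x1 XOR n1 = 0 XOR 1 = 1
n3 = n1 AND n2 = 1 AND 1 = 1
n4 = n3 XOR x4 = 1 XOR 1 = 0
n5 = n4 AND n2 = 0 AND 1 = 0
So n5 = 0.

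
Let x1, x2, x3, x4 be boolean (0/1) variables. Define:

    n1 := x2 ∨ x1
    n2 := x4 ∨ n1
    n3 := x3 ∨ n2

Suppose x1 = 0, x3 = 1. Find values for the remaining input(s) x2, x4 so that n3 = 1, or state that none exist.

x2=1, x4=1

n3 = x3 ∨ n2 must be 1, so at least one of x3, n2 is 1.
Check with x1 = 0, x3 = 1 and x2=1, x4=1:
n1 = x2 ∨ x1 = 1 ∨ 0 = 1
n2 = x4 ∨ n1 = 1 ∨ 1 = 1
n3 = x3 ∨ n2 = 1 ∨ 1 = 1
So n3 = 1.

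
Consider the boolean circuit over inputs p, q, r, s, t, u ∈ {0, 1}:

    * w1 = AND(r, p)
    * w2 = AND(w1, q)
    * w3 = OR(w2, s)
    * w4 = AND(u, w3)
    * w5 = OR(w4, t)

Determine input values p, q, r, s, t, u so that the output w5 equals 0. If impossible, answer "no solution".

p=0, q=1, r=1, s=0, t=0, u=1

w5 = OR(w4, t) must be 0, so both w4 = 0 and t = 0.
w4 = AND(u, w3) must be 0, so at least one of u, w3 is 0.
Check with p=0, q=1, r=1, s=0, t=0, u=1:
w1 = AND(r, p) = AND(1, 0) = 0
w2 = AND(w1, q) = AND(0, 1) = 0
w3 = OR(w2, s) = OR(0, 0) = 0
w4 = AND(u, w3) = AND(1, 0) = 0
w5 = OR(w4, t) = OR(0, 0) = 0
So w5 = 0 as required.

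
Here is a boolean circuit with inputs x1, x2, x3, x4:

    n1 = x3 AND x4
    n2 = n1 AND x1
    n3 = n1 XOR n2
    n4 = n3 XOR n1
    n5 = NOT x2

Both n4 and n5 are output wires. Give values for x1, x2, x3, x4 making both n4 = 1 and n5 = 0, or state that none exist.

x1=1, x2=1, x3=1, x4=1

Check with x1=1, x2=1, x3=1, x4=1:
n1 = x3 AND x4 = 1 AND 1 = 1
n2 = n1 AND x1 = 1 AND 1 = 1
n3 = n1 XOR n2 = 1 XOR 1 = 0
n4 = n3 XOR n1 = 0 XOR 1 = 1
n5 = NOT x2 = NOT 1 = 0
So n4 = 1 and n5 = 0.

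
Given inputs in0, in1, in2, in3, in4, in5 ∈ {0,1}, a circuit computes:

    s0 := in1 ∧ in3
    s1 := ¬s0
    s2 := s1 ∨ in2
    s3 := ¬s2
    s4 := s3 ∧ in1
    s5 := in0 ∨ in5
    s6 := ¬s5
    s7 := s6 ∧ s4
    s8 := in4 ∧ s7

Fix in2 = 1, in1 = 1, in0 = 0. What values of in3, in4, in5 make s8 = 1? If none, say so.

no solution exists

With in2 = 1, in1 = 1, in0 = 0 fixed, none of the 8 settings of in3, in4, in5 give s8 = 1.
For example, with in3=0, in4=0, in5=0:
s0 = in1 ∧ in3 = 1 ∧ 0 = 0
s1 = ¬s0 = ¬0 = 1
s2 = s1 ∨ in2 = 1 ∨ 1 = 1
s3 = ¬s2 = ¬1 = 0
s4 = s3 ∧ in1 = 0 ∧ 1 = 0
s5 = in0 ∨ in5 = 0 ∨ 0 = 0
s6 = ¬s5 = ¬0 = 1
s7 = s6 ∧ s4 = 1 ∧ 0 = 0
s8 = in4 ∧ s7 = 0 ∧ 0 = 0
giving s8 = 0 ≠ 1.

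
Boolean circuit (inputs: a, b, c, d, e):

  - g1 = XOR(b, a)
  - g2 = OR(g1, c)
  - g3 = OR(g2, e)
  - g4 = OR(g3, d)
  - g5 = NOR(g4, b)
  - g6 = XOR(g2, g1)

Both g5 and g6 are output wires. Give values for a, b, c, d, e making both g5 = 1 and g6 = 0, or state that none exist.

a=0 b=0 c=0 d=0 e=0

Check with a=0 b=0 c=0 d=0 e=0:
g1 = XOR(b, a) = XOR(0, 0) = 0
g2 = OR(g1, c) = OR(0, 0) = 0
g3 = OR(g2, e) = OR(0, 0) = 0
g4 = OR(g3, d) = OR(0, 0) = 0
g5 = NOR(g4, b) = NOR(0, 0) = 1
g6 = XOR(g2, g1) = XOR(0, 0) = 0
So g5 = 1 and g6 = 0.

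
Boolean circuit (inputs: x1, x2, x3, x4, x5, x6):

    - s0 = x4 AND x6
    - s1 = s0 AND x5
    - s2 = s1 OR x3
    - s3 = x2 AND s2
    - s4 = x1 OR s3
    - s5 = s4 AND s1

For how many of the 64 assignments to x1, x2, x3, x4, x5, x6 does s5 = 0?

s5 = s4 AND s1 must be 0, so at least one of s4, s1 is 0.
Enumerating the 64 input combinations, 58 give s5 = 0 and 6 give s5 = 1.

58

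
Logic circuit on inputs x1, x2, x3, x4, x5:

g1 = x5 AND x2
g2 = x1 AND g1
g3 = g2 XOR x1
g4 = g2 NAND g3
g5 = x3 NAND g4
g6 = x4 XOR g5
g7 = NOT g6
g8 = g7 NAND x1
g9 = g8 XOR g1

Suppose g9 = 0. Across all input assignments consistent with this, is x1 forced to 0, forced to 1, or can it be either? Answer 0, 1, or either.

either

Both values of x1 occur among assignments with g9 = 0:
  x1=0: x1=0, x2=1, x3=0, x4=0, x5=1
  x1=1: x1=1, x2=0, x3=0, x4=1, x5=0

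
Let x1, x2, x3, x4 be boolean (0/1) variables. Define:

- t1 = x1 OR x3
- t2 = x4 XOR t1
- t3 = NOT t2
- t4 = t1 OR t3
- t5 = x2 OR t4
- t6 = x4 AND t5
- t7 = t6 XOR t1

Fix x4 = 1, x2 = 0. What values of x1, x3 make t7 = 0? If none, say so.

Check with x4 = 1, x2 = 0 and x1=1, x3=0:
t1 = x1 OR x3 = 1 OR 0 = 1
t2 = x4 XOR t1 = 1 XOR 1 = 0
t3 = NOT t2 = NOT 0 = 1
t4 = t1 OR t3 = 1 OR 1 = 1
t5 = x2 OR t4 = 0 OR 1 = 1
t6 = x4 AND t5 = 1 AND 1 = 1
t7 = t6 XOR t1 = 1 XOR 1 = 0
So t7 = 0.

x1=1, x3=0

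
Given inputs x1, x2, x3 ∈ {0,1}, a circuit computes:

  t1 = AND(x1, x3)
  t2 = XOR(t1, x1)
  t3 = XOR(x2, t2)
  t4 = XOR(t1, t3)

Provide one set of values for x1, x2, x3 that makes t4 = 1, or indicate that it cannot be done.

x1=1, x2=0, x3=1

t4 = XOR(t1, t3) must be 1, so t1 and t3 differ.
Check with x1=1, x2=0, x3=1:
t1 = AND(x1, x3) = AND(1, 1) = 1
t2 = XOR(t1, x1) = XOR(1, 1) = 0
t3 = XOR(x2, t2) = XOR(0, 0) = 0
t4 = XOR(t1, t3) = XOR(1, 0) = 1
So t4 = 1 as required.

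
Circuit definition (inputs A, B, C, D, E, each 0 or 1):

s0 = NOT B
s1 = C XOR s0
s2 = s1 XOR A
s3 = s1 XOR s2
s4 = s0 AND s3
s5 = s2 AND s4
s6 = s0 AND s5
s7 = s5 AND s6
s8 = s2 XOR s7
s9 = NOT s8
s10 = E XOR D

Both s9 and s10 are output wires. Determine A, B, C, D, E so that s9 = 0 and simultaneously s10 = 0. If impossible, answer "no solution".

Check with A=1 B=1 C=0 D=1 E=1:
s0 = NOT B = NOT 1 = 0
s1 = C XOR s0 = 0 XOR 0 = 0
s2 = s1 XOR A = 0 XOR 1 = 1
s3 = s1 XOR s2 = 0 XOR 1 = 1
s4 = s0 AND s3 = 0 AND 1 = 0
s5 = s2 AND s4 = 1 AND 0 = 0
s6 = s0 AND s5 = 0 AND 0 = 0
s7 = s5 AND s6 = 0 AND 0 = 0
s8 = s2 XOR s7 = 1 XOR 0 = 1
s9 = NOT s8 = NOT 1 = 0
s10 = E XOR D = 1 XOR 1 = 0
So s9 = 0 and s10 = 0.

A=1 B=1 C=0 D=1 E=1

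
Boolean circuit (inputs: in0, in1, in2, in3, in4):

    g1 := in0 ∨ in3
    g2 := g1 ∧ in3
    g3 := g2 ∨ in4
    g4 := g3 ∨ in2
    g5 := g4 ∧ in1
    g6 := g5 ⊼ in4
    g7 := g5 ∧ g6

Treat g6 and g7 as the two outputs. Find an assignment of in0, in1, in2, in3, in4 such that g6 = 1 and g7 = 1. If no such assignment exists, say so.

in0=1, in1=1, in2=1, in3=1, in4=0

Check with in0=1, in1=1, in2=1, in3=1, in4=0:
g1 = in0 ∨ in3 = 1 ∨ 1 = 1
g2 = g1 ∧ in3 = 1 ∧ 1 = 1
g3 = g2 ∨ in4 = 1 ∨ 0 = 1
g4 = g3 ∨ in2 = 1 ∨ 1 = 1
g5 = g4 ∧ in1 = 1 ∧ 1 = 1
g6 = g5 ⊼ in4 = 1 ⊼ 0 = 1
g7 = g5 ∧ g6 = 1 ∧ 1 = 1
So g6 = 1 and g7 = 1.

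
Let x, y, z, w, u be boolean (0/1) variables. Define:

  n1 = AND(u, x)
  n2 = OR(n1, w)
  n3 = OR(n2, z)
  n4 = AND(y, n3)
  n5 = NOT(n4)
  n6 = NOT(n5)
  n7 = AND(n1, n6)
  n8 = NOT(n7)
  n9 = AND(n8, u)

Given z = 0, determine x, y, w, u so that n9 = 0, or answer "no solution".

x=0, y=0, w=0, u=0

n9 = AND(n8, u) must be 0, so at least one of n8, u is 0.
Check with z = 0 and x=0, y=0, w=0, u=0:
n1 = AND(u, x) = AND(0, 0) = 0
n2 = OR(n1, w) = OR(0, 0) = 0
n3 = OR(n2, z) = OR(0, 0) = 0
n4 = AND(y, n3) = AND(0, 0) = 0
n5 = NOT(n4) = NOT 0 = 1
n6 = NOT(n5) = NOT 1 = 0
n7 = AND(n1, n6) = AND(0, 0) = 0
n8 = NOT(n7) = NOT 0 = 1
n9 = AND(n8, u) = AND(1, 0) = 0
So n9 = 0.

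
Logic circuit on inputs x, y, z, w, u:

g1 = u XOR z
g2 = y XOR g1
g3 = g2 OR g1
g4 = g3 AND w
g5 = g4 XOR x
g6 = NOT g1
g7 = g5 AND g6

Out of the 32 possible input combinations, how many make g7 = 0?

g7 = g5 AND g6 must be 0, so at least one of g5, g6 is 0.
Enumerating the 32 input combinations, 24 give g7 = 0 and 8 give g7 = 1.

24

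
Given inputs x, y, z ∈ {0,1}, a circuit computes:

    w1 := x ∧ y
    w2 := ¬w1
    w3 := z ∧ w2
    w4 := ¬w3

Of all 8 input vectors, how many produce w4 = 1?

5

w4 = ¬w3 must be 1, so w3 = 0.
w3 = z ∧ w2 must be 0, so at least one of z, w2 is 0.
Satisfying assignments:
  x=0, y=0, z=0
  x=0, y=1, z=0
  x=1, y=0, z=0
  x=1, y=1, z=0
  x=1, y=1, z=1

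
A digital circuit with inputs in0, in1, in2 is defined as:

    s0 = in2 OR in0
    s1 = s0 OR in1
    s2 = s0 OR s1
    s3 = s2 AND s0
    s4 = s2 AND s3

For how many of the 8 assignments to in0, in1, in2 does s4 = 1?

6

s4 = s2 AND s3 must be 1, so both s2 = 1 and s3 = 1.
Satisfying assignments:
  in0=0, in1=0, in2=1
  in0=0, in1=1, in2=1
  in0=1, in1=0, in2=0
  in0=1, in1=0, in2=1
  in0=1, in1=1, in2=0
  in0=1, in1=1, in2=1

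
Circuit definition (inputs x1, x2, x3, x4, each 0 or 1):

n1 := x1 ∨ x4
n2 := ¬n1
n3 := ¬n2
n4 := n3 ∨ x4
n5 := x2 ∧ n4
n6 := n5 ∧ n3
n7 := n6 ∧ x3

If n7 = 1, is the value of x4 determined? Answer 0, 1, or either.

either

Both values of x4 occur among assignments with n7 = 1:
  x4=0: x1=1, x2=1, x3=1, x4=0
  x4=1: x1=0, x2=1, x3=1, x4=1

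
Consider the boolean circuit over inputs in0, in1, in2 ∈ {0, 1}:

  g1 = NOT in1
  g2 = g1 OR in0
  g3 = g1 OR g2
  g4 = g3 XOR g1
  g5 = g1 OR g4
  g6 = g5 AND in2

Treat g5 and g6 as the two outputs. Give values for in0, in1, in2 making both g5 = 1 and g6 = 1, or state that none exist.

in0=0, in1=0, in2=1

Check with in0=0, in1=0, in2=1:
g1 = NOT in1 = NOT 0 = 1
g2 = g1 OR in0 = 1 OR 0 = 1
g3 = g1 OR g2 = 1 OR 1 = 1
g4 = g3 XOR g1 = 1 XOR 1 = 0
g5 = g1 OR g4 = 1 OR 0 = 1
g6 = g5 AND in2 = 1 AND 1 = 1
So g5 = 1 and g6 = 1.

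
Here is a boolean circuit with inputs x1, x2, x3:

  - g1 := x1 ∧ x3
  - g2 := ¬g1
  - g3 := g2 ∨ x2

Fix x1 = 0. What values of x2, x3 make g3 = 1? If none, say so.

x2=0, x3=0

g3 = g2 ∨ x2 must be 1, so at least one of g2, x2 is 1.
Check with x1 = 0 and x2=0, x3=0:
g1 = x1 ∧ x3 = 0 ∧ 0 = 0
g2 = ¬g1 = ¬0 = 1
g3 = g2 ∨ x2 = 1 ∨ 0 = 1
So g3 = 1.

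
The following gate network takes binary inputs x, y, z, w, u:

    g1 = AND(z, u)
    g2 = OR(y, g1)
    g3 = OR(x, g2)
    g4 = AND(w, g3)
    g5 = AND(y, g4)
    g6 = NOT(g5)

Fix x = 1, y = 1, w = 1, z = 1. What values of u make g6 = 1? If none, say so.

With x = 1, y = 1, w = 1, z = 1 fixed, none of the 2 settings of u give g6 = 1.
For example, with u=1:
g1 = AND(z, u) = AND(1, 1) = 1
g2 = OR(y, g1) = OR(1, 1) = 1
g3 = OR(x, g2) = OR(1, 1) = 1
g4 = AND(w, g3) = AND(1, 1) = 1
g5 = AND(y, g4) = AND(1, 1) = 1
g6 = NOT(g5) = NOT 1 = 0
giving g6 = 0 ≠ 1.

no solution exists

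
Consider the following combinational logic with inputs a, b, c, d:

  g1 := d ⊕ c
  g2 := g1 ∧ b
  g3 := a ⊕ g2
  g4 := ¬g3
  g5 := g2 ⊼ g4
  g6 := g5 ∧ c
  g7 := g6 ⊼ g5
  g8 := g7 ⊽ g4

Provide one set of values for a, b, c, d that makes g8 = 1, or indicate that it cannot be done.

a=1 b=0 c=1 d=0

g8 = g7 ⊽ g4 must be 1, so both g7 = 0 and g4 = 0.
Check with a=1 b=0 c=1 d=0:
g1 = d ⊕ c = 0 ⊕ 1 = 1
g2 = g1 ∧ b = 1 ∧ 0 = 0
g3 = a ⊕ g2 = 1 ⊕ 0 = 1
g4 = ¬g3 = ¬1 = 0
g5 = g2 ⊼ g4 = 0 ⊼ 0 = 1
g6 = g5 ∧ c = 1 ∧ 1 = 1
g7 = g6 ⊼ g5 = 1 ⊼ 1 = 0
g8 = g7 ⊽ g4 = 0 ⊽ 0 = 1
So g8 = 1 as required.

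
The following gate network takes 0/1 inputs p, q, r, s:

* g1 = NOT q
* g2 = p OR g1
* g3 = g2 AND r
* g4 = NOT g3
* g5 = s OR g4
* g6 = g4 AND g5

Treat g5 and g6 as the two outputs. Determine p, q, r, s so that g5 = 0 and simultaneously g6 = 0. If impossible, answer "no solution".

Check with p=0, q=0, r=1, s=0:
g1 = NOT q = NOT 0 = 1
g2 = p OR g1 = 0 OR 1 = 1
g3 = g2 AND r = 1 AND 1 = 1
g4 = NOT g3 = NOT 1 = 0
g5 = s OR g4 = 0 OR 0 = 0
g6 = g4 AND g5 = 0 AND 0 = 0
So g5 = 0 and g6 = 0.

p=0, q=0, r=1, s=0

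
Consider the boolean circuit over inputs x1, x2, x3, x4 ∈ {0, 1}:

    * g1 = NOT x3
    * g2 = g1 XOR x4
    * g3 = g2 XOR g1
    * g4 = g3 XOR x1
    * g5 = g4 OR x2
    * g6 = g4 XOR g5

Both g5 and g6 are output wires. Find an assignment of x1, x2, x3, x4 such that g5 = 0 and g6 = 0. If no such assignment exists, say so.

x1=1, x2=0, x3=0, x4=1

Check with x1=1, x2=0, x3=0, x4=1:
g1 = NOT x3 = NOT 0 = 1
g2 = g1 XOR x4 = 1 XOR 1 = 0
g3 = g2 XOR g1 = 0 XOR 1 = 1
g4 = g3 XOR x1 = 1 XOR 1 = 0
g5 = g4 OR x2 = 0 OR 0 = 0
g6 = g4 XOR g5 = 0 XOR 0 = 0
So g5 = 0 and g6 = 0.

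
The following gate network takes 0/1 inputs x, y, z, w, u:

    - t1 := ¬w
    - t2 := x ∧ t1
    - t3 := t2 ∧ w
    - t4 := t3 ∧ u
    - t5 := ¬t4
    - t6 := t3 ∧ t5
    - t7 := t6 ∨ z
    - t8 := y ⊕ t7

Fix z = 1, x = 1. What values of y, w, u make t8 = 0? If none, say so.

Check with z = 1, x = 1 and y=1, w=0, u=0:
t1 = ¬w = ¬0 = 1
t2 = x ∧ t1 = 1 ∧ 1 = 1
t3 = t2 ∧ w = 1 ∧ 0 = 0
t4 = t3 ∧ u = 0 ∧ 0 = 0
t5 = ¬t4 = ¬0 = 1
t6 = t3 ∧ t5 = 0 ∧ 1 = 0
t7 = t6 ∨ z = 0 ∨ 1 = 1
t8 = y ⊕ t7 = 1 ⊕ 1 = 0
So t8 = 0.

y=1 w=0 u=0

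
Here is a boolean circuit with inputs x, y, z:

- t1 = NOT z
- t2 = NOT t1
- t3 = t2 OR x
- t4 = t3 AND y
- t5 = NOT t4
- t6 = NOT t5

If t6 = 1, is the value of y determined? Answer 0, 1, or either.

1

t6 = NOT t5 must be 1, so t5 = 0.
t5 = NOT t4 must be 0, so t4 = 1.
t4 = t3 AND y must be 1, so both t3 = 1 and y = 1.
Every assignment with t6 = 1 has y = 1; there are 3 such assignment(s).
  x=0, y=1, z=1
  x=1, y=1, z=0
  x=1, y=1, z=1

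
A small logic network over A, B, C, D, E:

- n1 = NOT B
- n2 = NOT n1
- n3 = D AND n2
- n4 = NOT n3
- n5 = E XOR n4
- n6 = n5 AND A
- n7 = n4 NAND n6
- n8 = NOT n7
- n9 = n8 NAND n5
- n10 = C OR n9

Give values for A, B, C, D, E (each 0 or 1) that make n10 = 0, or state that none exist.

Check with A=1 B=0 C=0 D=0 E=0:
n1 = NOT B = NOT 0 = 1
n2 = NOT n1 = NOT 1 = 0
n3 = D AND n2 = 0 AND 0 = 0
n4 = NOT n3 = NOT 0 = 1
n5 = E XOR n4 = 0 XOR 1 = 1
n6 = n5 AND A = 1 AND 1 = 1
n7 = n4 NAND n6 = 1 NAND 1 = 0
n8 = NOT n7 = NOT 0 = 1
n9 = n8 NAND n5 = 1 NAND 1 = 0
n10 = C OR n9 = 0 OR 0 = 0
So n10 = 0 as required.

A=1 B=0 C=0 D=0 E=0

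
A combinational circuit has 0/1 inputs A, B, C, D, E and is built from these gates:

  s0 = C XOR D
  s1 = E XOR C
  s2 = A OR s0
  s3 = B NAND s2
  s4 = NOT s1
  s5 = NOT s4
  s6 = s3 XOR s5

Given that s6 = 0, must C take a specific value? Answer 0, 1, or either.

Both values of C occur among assignments with s6 = 0:
  C=0: A=0, B=0, C=0, D=0, E=1
  C=1: A=0, B=0, C=1, D=0, E=0

either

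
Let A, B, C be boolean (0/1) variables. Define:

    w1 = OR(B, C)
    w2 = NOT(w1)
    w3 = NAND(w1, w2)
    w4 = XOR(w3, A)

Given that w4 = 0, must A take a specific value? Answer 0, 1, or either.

w4 = XOR(w3, A) must be 0, so w3 and A are equal.
Every assignment with w4 = 0 has A = 1; there are 4 such assignment(s).
  A=1, B=0, C=0
  A=1, B=0, C=1
  A=1, B=1, C=0
  A=1, B=1, C=1

1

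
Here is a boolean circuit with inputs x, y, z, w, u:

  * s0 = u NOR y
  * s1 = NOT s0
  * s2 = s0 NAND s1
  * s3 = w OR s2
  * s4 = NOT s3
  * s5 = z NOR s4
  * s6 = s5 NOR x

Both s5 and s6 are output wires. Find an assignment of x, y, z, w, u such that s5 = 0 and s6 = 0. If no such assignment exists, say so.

Check with x=1, y=1, z=1, w=0, u=0:
s0 = u NOR y = 0 NOR 1 = 0
s1 = NOT s0 = NOT 0 = 1
s2 = s0 NAND s1 = 0 NAND 1 = 1
s3 = w OR s2 = 0 OR 1 = 1
s4 = NOT s3 = NOT 1 = 0
s5 = z NOR s4 = 1 NOR 0 = 0
s6 = s5 NOR x = 0 NOR 1 = 0
So s5 = 0 and s6 = 0.

x=1, y=1, z=1, w=0, u=0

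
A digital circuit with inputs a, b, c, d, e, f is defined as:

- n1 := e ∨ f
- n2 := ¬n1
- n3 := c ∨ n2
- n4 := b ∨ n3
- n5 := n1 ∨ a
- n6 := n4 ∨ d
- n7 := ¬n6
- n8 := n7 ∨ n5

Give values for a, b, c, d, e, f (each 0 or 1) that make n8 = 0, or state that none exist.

n8 = n7 ∨ n5 must be 0, so both n7 = 0 and n5 = 0.
n7 = ¬n6 must be 0, so n6 = 1.
n5 = n1 ∨ a must be 0, so both n1 = 0 and a = 0.
Check with a=0, b=0, c=1, d=1, e=0, f=0:
n1 = e ∨ f = 0 ∨ 0 = 0
n2 = ¬n1 = ¬0 = 1
n3 = c ∨ n2 = 1 ∨ 1 = 1
n4 = b ∨ n3 = 0 ∨ 1 = 1
n5 = n1 ∨ a = 0 ∨ 0 = 0
n6 = n4 ∨ d = 1 ∨ 1 = 1
n7 = ¬n6 = ¬1 = 0
n8 = n7 ∨ n5 = 0 ∨ 0 = 0
So n8 = 0 as required.

a=0, b=0, c=1, d=1, e=0, f=0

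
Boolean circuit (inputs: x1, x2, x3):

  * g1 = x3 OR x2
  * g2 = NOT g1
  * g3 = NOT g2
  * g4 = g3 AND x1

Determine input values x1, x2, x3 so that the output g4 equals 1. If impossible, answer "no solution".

g4 = g3 AND x1 must be 1, so both g3 = 1 and x1 = 1.
g3 = NOT g2 must be 1, so g2 = 0.
Check with x1=1, x2=0, x3=1:
g1 = x3 OR x2 = 1 OR 0 = 1
g2 = NOT g1 = NOT 1 = 0
g3 = NOT g2 = NOT 0 = 1
g4 = g3 AND x1 = 1 AND 1 = 1
So g4 = 1 as required.

x1=1, x2=0, x3=1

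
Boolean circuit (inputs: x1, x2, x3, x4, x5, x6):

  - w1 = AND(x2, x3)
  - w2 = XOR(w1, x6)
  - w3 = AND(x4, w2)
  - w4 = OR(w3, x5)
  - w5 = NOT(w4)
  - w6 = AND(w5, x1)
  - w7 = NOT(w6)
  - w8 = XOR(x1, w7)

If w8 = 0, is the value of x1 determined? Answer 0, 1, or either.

1

w8 = XOR(x1, w7) must be 0, so x1 and w7 are equal.
Every assignment with w8 = 0 has x1 = 1; there are 20 such assignment(s).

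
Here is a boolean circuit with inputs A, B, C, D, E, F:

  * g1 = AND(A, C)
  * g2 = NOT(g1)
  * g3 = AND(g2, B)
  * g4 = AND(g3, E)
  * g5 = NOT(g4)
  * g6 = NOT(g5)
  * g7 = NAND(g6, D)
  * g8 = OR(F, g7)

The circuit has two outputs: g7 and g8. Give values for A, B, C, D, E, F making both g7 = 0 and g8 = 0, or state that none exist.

Check with A=0 B=1 C=1 D=1 E=1 F=0:
g1 = AND(A, C) = AND(0, 1) = 0
g2 = NOT(g1) = NOT 0 = 1
g3 = AND(g2, B) = AND(1, 1) = 1
g4 = AND(g3, E) = AND(1, 1) = 1
g5 = NOT(g4) = NOT 1 = 0
g6 = NOT(g5) = NOT 0 = 1
g7 = NAND(g6, D) = NAND(1, 1) = 0
g8 = OR(F, g7) = OR(0, 0) = 0
So g7 = 0 and g8 = 0.

A=0 B=1 C=1 D=1 E=1 F=0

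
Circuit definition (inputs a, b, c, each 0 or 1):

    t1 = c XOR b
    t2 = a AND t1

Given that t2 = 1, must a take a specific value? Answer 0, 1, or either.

t2 = a AND t1 must be 1, so both a = 1 and t1 = 1.
t1 = c XOR b must be 1, so c and b differ.
Every assignment with t2 = 1 has a = 1; there are 2 such assignment(s).
  a=1, b=0, c=1
  a=1, b=1, c=0

1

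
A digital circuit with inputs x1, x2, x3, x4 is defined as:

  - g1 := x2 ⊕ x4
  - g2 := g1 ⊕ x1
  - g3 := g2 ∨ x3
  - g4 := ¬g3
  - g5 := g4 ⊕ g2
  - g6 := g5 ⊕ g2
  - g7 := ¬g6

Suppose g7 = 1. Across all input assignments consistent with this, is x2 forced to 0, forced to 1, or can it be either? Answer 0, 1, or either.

Both values of x2 occur among assignments with g7 = 1:
  x2=0: x1=0, x2=0, x3=0, x4=1
  x2=1: x1=0, x2=1, x3=0, x4=0

either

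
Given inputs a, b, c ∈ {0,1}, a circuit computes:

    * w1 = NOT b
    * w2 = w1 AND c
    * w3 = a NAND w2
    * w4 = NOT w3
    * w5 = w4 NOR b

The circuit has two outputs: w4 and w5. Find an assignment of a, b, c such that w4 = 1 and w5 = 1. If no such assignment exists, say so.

Across all 8 input combinations, none give both w4 = 1 and w5 = 1.

no solution exists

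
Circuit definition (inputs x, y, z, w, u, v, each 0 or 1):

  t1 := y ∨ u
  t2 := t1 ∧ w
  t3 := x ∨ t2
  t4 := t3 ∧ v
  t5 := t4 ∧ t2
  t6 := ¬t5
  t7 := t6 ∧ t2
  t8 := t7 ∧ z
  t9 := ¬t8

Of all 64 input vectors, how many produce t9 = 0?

6

t9 = ¬t8 must be 0, so t8 = 1.
t8 = t7 ∧ z must be 1, so both t7 = 1 and z = 1.
Satisfying assignments:
  x=0, y=0, z=1, w=1, u=1, v=0
  x=0, y=1, z=1, w=1, u=0, v=0
  x=0, y=1, z=1, w=1, u=1, v=0
  x=1, y=0, z=1, w=1, u=1, v=0
  x=1, y=1, z=1, w=1, u=0, v=0
  x=1, y=1, z=1, w=1, u=1, v=0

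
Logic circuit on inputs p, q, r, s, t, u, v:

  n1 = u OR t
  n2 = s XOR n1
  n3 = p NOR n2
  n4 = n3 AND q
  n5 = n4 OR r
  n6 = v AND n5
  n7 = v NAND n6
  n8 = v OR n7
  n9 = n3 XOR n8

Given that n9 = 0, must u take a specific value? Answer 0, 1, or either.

either

Both values of u occur among assignments with n9 = 0:
  u=0: p=0, q=0, r=0, s=0, t=0, u=0, v=0
  u=1: p=0, q=0, r=0, s=1, t=0, u=1, v=0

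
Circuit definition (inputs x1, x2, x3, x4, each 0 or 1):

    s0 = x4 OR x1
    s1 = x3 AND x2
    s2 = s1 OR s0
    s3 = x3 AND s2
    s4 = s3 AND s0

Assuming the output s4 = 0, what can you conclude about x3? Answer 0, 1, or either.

either

Both values of x3 occur among assignments with s4 = 0:
  x3=0: x1=0, x2=0, x3=0, x4=0
  x3=1: x1=0, x2=0, x3=1, x4=0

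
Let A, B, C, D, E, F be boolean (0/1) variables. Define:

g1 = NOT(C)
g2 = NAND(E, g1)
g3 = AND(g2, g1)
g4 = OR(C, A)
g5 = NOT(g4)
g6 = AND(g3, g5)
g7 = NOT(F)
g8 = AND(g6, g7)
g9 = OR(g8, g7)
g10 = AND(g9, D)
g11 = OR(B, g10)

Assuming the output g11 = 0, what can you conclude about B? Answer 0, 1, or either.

g11 = OR(B, g10) must be 0, so both B = 0 and g10 = 0.
Every assignment with g11 = 0 has B = 0; there are 24 such assignment(s).

0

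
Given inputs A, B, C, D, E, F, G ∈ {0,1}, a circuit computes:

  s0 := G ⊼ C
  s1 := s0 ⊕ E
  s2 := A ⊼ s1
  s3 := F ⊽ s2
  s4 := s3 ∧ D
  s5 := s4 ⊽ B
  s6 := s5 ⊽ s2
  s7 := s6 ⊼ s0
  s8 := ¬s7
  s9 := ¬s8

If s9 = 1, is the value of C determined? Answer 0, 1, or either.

Both values of C occur among assignments with s9 = 1:
  C=0: A=0, B=0, C=0, D=0, E=0, F=0, G=0
  C=1: A=0, B=0, C=1, D=0, E=0, F=0, G=0

either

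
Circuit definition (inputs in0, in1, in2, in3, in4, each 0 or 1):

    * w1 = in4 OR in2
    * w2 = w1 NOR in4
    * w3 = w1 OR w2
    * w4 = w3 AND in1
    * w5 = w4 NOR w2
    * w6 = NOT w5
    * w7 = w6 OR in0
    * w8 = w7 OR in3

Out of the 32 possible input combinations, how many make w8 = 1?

29

w8 = w7 OR in3 must be 1, so at least one of w7, in3 is 1.
Enumerating the 32 input combinations, 29 give w8 = 1 and 3 give w8 = 0.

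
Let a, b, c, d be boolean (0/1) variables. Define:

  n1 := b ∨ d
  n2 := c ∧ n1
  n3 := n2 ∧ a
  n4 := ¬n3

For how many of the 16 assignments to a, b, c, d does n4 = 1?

13

n4 = ¬n3 must be 1, so n3 = 0.
n3 = n2 ∧ a must be 0, so at least one of n2, a is 0.
Enumerating the 16 input combinations, 13 give n4 = 1 and 3 give n4 = 0.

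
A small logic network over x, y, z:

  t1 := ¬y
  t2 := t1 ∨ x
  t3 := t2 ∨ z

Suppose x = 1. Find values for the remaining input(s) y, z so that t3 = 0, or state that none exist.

With x = 1 fixed, none of the 4 settings of y, z give t3 = 0.
For example, with y=0, z=0:
t1 = ¬y = ¬0 = 1
t2 = t1 ∨ x = 1 ∨ 1 = 1
t3 = t2 ∨ z = 1 ∨ 0 = 1
giving t3 = 1 ≠ 0.

no solution exists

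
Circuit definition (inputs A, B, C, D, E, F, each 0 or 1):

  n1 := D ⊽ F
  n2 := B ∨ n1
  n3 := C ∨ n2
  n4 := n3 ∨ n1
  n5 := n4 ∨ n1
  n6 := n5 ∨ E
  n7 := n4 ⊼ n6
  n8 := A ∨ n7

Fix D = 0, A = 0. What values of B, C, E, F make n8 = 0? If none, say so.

Check with D = 0, A = 0 and B=0, C=1, E=1, F=1:
n1 = D ⊽ F = 0 ⊽ 1 = 0
n2 = B ∨ n1 = 0 ∨ 0 = 0
n3 = C ∨ n2 = 1 ∨ 0 = 1
n4 = n3 ∨ n1 = 1 ∨ 0 = 1
n5 = n4 ∨ n1 = 1 ∨ 0 = 1
n6 = n5 ∨ E = 1 ∨ 1 = 1
n7 = n4 ⊼ n6 = 1 ⊼ 1 = 0
n8 = A ∨ n7 = 0 ∨ 0 = 0
So n8 = 0.

B=0 C=1 E=1 F=1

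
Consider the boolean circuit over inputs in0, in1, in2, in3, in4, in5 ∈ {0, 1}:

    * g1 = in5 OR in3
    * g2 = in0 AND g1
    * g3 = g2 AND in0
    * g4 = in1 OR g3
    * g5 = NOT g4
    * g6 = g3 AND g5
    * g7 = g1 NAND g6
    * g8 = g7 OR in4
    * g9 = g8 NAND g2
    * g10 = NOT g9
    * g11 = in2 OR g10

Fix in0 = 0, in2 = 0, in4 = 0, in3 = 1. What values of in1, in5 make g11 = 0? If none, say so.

Check with in0 = 0, in2 = 0, in4 = 0, in3 = 1 and in1=1, in5=1:
g1 = in5 OR in3 = 1 OR 1 = 1
g2 = in0 AND g1 = 0 AND 1 = 0
g3 = g2 AND in0 = 0 AND 0 = 0
g4 = in1 OR g3 = 1 OR 0 = 1
g5 = NOT g4 = NOT 1 = 0
g6 = g3 AND g5 = 0 AND 0 = 0
g7 = g1 NAND g6 = 1 NAND 0 = 1
g8 = g7 OR in4 = 1 OR 0 = 1
g9 = g8 NAND g2 = 1 NAND 0 = 1
g10 = NOT g9 = NOT 1 = 0
g11 = in2 OR g10 = 0 OR 0 = 0
So g11 = 0.

in1=1 in5=1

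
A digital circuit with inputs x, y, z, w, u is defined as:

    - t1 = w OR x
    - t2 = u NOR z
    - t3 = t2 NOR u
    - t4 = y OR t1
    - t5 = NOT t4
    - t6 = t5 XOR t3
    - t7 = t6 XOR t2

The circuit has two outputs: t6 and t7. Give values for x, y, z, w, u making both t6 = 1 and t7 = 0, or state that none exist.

Check with x=0, y=0, z=0, w=0, u=0:
t1 = w OR x = 0 OR 0 = 0
t2 = u NOR z = 0 NOR 0 = 1
t3 = t2 NOR u = 1 NOR 0 = 0
t4 = y OR t1 = 0 OR 0 = 0
t5 = NOT t4 = NOT 0 = 1
t6 = t5 XOR t3 = 1 XOR 0 = 1
t7 = t6 XOR t2 = 1 XOR 1 = 0
So t6 = 1 and t7 = 0.

x=0, y=0, z=0, w=0, u=0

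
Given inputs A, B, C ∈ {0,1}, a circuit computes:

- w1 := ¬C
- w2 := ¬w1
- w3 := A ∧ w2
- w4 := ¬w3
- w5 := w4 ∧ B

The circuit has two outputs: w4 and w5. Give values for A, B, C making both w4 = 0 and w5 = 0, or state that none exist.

A=1, B=1, C=1

Check with A=1, B=1, C=1:
w1 = ¬C = ¬1 = 0
w2 = ¬w1 = ¬0 = 1
w3 = A ∧ w2 = 1 ∧ 1 = 1
w4 = ¬w3 = ¬1 = 0
w5 = w4 ∧ B = 0 ∧ 1 = 0
So w4 = 0 and w5 = 0.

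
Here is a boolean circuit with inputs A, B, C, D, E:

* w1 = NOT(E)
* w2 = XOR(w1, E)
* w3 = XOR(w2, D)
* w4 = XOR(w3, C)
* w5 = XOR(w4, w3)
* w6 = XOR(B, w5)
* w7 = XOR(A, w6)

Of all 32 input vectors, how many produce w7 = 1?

16

w7 = XOR(A, w6) must be 1, so A and w6 differ.
Enumerating the 32 input combinations, 16 give w7 = 1 and 16 give w7 = 0.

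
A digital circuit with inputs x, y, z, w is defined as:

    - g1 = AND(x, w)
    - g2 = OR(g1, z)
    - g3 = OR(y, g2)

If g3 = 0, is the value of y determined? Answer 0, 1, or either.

g3 = OR(y, g2) must be 0, so both y = 0 and g2 = 0.
Every assignment with g3 = 0 has y = 0; there are 3 such assignment(s).
  x=0, y=0, z=0, w=0
  x=0, y=0, z=0, w=1
  x=1, y=0, z=0, w=0

0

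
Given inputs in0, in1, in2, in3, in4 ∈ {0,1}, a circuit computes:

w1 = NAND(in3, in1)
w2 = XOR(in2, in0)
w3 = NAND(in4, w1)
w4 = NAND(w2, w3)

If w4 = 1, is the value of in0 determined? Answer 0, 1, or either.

either

Both values of in0 occur among assignments with w4 = 1:
  in0=0: in0=0, in1=0, in2=0, in3=0, in4=0
  in0=1: in0=1, in1=0, in2=0, in3=0, in4=1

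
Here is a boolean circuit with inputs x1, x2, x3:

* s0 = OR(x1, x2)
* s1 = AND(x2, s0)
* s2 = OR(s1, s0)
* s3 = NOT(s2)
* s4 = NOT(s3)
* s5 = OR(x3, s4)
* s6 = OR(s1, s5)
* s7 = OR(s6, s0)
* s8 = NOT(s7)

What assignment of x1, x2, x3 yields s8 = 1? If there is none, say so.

x1=0, x2=0, x3=0

s8 = NOT(s7) must be 1, so s7 = 0.
Check with x1=0, x2=0, x3=0:
s0 = OR(x1, x2) = OR(0, 0) = 0
s1 = AND(x2, s0) = AND(0, 0) = 0
s2 = OR(s1, s0) = OR(0, 0) = 0
s3 = NOT(s2) = NOT 0 = 1
s4 = NOT(s3) = NOT 1 = 0
s5 = OR(x3, s4) = OR(0, 0) = 0
s6 = OR(s1, s5) = OR(0, 0) = 0
s7 = OR(s6, s0) = OR(0, 0) = 0
s8 = NOT(s7) = NOT 0 = 1
So s8 = 1 as required.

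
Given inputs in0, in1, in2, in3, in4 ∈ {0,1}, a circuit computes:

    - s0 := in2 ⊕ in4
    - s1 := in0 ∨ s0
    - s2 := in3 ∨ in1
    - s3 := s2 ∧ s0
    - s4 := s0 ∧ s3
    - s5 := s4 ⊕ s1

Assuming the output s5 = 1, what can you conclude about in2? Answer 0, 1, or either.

Both values of in2 occur among assignments with s5 = 1:
  in2=0: in0=0, in1=0, in2=0, in3=0, in4=1
  in2=1: in0=0, in1=0, in2=1, in3=0, in4=0

either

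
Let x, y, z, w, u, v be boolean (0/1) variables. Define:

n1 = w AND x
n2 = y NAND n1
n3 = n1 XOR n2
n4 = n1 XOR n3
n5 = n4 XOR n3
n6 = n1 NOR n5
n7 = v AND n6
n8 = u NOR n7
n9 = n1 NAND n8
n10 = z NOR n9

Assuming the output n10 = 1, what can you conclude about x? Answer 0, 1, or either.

n10 = z NOR n9 must be 1, so both z = 0 and n9 = 0.
n9 = n1 NAND n8 must be 0, so both n1 = 1 and n8 = 1.
n1 = w AND x must be 1, so both w = 1 and x = 1.
Every assignment with n10 = 1 has x = 1; there are 4 such assignment(s).
  x=1, y=0, z=0, w=1, u=0, v=0
  x=1, y=0, z=0, w=1, u=0, v=1
  x=1, y=1, z=0, w=1, u=0, v=0
  x=1, y=1, z=0, w=1, u=0, v=1

1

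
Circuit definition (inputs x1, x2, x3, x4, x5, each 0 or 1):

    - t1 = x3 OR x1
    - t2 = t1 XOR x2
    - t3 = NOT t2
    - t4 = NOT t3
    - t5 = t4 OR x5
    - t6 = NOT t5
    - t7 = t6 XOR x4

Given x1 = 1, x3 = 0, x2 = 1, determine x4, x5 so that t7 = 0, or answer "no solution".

x4=0, x5=1

t7 = t6 XOR x4 must be 0, so t6 and x4 are equal.
Check with x1 = 1, x3 = 0, x2 = 1 and x4=0, x5=1:
t1 = x3 OR x1 = 0 OR 1 = 1
t2 = t1 XOR x2 = 1 XOR 1 = 0
t3 = NOT t2 = NOT 0 = 1
t4 = NOT t3 = NOT 1 = 0
t5 = t4 OR x5 = 0 OR 1 = 1
t6 = NOT t5 = NOT 1 = 0
t7 = t6 XOR x4 = 0 XOR 0 = 0
So t7 = 0.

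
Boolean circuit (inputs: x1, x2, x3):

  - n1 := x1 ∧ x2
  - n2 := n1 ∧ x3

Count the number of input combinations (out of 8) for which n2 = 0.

n2 = n1 ∧ x3 must be 0, so at least one of n1, x3 is 0.
Enumerating the 8 input combinations, 7 give n2 = 0 and 1 give n2 = 1.

7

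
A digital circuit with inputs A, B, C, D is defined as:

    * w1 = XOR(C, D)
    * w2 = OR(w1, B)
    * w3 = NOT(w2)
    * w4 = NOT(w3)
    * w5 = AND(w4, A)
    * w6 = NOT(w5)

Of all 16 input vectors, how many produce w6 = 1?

10

w6 = NOT(w5) must be 1, so w5 = 0.
Enumerating the 16 input combinations, 10 give w6 = 1 and 6 give w6 = 0.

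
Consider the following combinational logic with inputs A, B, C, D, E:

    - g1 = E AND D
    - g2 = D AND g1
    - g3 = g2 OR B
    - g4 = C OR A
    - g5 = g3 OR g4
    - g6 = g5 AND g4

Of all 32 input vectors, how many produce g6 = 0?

8

g6 = g5 AND g4 must be 0, so at least one of g5, g4 is 0.
Enumerating the 32 input combinations, 8 give g6 = 0 and 24 give g6 = 1.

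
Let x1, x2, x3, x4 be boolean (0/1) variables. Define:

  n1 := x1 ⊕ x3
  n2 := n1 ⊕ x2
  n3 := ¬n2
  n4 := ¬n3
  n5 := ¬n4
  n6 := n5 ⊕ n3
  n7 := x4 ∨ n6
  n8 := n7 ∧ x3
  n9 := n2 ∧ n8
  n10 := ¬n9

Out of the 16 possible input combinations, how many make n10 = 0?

n10 = ¬n9 must be 0, so n9 = 1.
n9 = n2 ∧ n8 must be 1, so both n2 = 1 and n8 = 1.
n2 = n1 ⊕ x2 must be 1, so n1 and x2 differ.
Satisfying assignments:
  x1=0, x2=0, x3=1, x4=1
  x1=1, x2=1, x3=1, x4=1

2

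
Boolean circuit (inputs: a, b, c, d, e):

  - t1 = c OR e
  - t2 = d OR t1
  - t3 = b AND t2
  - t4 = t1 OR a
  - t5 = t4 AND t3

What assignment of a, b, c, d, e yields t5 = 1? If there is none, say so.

Check with a=1, b=1, c=0, d=0, e=1:
t1 = c OR e = 0 OR 1 = 1
t2 = d OR t1 = 0 OR 1 = 1
t3 = b AND t2 = 1 AND 1 = 1
t4 = t1 OR a = 1 OR 1 = 1
t5 = t4 AND t3 = 1 AND 1 = 1
So t5 = 1 as required.

a=1, b=1, c=0, d=0, e=1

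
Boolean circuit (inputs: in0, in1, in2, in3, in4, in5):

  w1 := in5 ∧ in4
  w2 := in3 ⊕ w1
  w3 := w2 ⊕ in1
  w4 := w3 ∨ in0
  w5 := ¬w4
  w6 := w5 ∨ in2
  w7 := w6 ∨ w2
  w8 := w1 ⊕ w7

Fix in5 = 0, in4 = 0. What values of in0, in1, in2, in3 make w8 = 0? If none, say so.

in0=0, in1=1, in2=0, in3=0

Check with in5 = 0, in4 = 0 and in0=0, in1=1, in2=0, in3=0:
w1 = in5 ∧ in4 = 0 ∧ 0 = 0
w2 = in3 ⊕ w1 = 0 ⊕ 0 = 0
w3 = w2 ⊕ in1 = 0 ⊕ 1 = 1
w4 = w3 ∨ in0 = 1 ∨ 0 = 1
w5 = ¬w4 = ¬1 = 0
w6 = w5 ∨ in2 = 0 ∨ 0 = 0
w7 = w6 ∨ w2 = 0 ∨ 0 = 0
w8 = w1 ⊕ w7 = 0 ⊕ 0 = 0
So w8 = 0.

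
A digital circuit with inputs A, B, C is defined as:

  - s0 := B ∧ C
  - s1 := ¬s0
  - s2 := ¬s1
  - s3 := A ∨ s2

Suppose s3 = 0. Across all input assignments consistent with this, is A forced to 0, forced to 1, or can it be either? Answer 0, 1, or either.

0

s3 = A ∨ s2 must be 0, so both A = 0 and s2 = 0.
s2 = ¬s1 must be 0, so s1 = 1.
Every assignment with s3 = 0 has A = 0; there are 3 such assignment(s).
  A=0, B=0, C=0
  A=0, B=0, C=1
  A=0, B=1, C=0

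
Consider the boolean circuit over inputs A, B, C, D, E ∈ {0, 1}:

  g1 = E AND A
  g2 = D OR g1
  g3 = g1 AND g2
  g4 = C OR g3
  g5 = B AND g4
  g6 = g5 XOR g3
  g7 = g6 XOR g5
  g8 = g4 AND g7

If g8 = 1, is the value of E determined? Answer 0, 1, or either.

1

g8 = g4 AND g7 must be 1, so both g4 = 1 and g7 = 1.
g4 = C OR g3 must be 1, so at least one of C, g3 is 1.
Every assignment with g8 = 1 has E = 1; there are 8 such assignment(s).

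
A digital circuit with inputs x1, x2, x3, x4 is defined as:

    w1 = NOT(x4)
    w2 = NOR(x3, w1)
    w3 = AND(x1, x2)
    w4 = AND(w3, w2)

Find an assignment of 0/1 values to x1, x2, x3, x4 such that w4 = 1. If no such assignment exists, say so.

x1=1, x2=1, x3=0, x4=1

w4 = AND(w3, w2) must be 1, so both w3 = 1 and w2 = 1.
w3 = AND(x1, x2) must be 1, so both x1 = 1 and x2 = 1.
w2 = NOR(x3, w1) must be 1, so both x3 = 0 and w1 = 0.
Check with x1=1, x2=1, x3=0, x4=1:
w1 = NOT(x4) = NOT 1 = 0
w2 = NOR(x3, w1) = NOR(0, 0) = 1
w3 = AND(x1, x2) = AND(1, 1) = 1
w4 = AND(w3, w2) = AND(1, 1) = 1
So w4 = 1 as required.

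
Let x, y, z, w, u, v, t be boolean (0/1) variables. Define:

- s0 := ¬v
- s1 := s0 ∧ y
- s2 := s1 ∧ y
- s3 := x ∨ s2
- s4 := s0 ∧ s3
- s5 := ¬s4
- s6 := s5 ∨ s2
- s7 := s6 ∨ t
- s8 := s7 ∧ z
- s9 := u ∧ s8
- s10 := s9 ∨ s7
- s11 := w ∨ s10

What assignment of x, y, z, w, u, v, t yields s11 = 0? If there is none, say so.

s11 = w ∨ s10 must be 0, so both w = 0 and s10 = 0.
Check with x=1, y=0, z=0, w=0, u=0, v=0, t=0:
s0 = ¬v = ¬0 = 1
s1 = s0 ∧ y = 1 ∧ 0 = 0
s2 = s1 ∧ y = 0 ∧ 0 = 0
s3 = x ∨ s2 = 1 ∨ 0 = 1
s4 = s0 ∧ s3 = 1 ∧ 1 = 1
s5 = ¬s4 = ¬1 = 0
s6 = s5 ∨ s2 = 0 ∨ 0 = 0
s7 = s6 ∨ t = 0 ∨ 0 = 0
s8 = s7 ∧ z = 0 ∧ 0 = 0
s9 = u ∧ s8 = 0 ∧ 0 = 0
s10 = s9 ∨ s7 = 0 ∨ 0 = 0
s11 = w ∨ s10 = 0 ∨ 0 = 0
So s11 = 0 as required.

x=1, y=0, z=0, w=0, u=0, v=0, t=0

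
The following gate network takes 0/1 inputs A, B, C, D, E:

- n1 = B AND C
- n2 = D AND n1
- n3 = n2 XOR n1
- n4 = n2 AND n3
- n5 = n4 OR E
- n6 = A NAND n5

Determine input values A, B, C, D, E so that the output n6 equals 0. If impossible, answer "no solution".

A=1, B=0, C=1, D=1, E=1

n6 = A NAND n5 must be 0, so both A = 1 and n5 = 1.
Check with A=1, B=0, C=1, D=1, E=1:
n1 = B AND C = 0 AND 1 = 0
n2 = D AND n1 = 1 AND 0 = 0
n3 = n2 XOR n1 = 0 XOR 0 = 0
n4 = n2 AND n3 = 0 AND 0 = 0
n5 = n4 OR E = 0 OR 1 = 1
n6 = A NAND n5 = 1 NAND 1 = 0
So n6 = 0 as required.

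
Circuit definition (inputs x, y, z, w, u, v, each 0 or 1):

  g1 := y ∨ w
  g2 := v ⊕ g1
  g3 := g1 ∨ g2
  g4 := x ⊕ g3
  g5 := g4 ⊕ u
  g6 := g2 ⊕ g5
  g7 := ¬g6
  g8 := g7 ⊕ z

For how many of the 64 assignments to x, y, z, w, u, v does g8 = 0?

32

g8 = g7 ⊕ z must be 0, so g7 and z are equal.
Enumerating the 64 input combinations, 32 give g8 = 0 and 32 give g8 = 1.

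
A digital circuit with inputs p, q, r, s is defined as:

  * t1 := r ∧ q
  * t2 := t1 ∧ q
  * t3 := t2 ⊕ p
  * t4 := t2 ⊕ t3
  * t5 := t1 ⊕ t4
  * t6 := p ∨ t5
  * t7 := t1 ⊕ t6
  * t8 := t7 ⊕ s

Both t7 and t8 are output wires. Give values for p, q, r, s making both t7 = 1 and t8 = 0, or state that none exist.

Check with p=1, q=0, r=0, s=1:
t1 = r ∧ q = 0 ∧ 0 = 0
t2 = t1 ∧ q = 0 ∧ 0 = 0
t3 = t2 ⊕ p = 0 ⊕ 1 = 1
t4 = t2 ⊕ t3 = 0 ⊕ 1 = 1
t5 = t1 ⊕ t4 = 0 ⊕ 1 = 1
t6 = p ∨ t5 = 1 ∨ 1 = 1
t7 = t1 ⊕ t6 = 0 ⊕ 1 = 1
t8 = t7 ⊕ s = 1 ⊕ 1 = 0
So t7 = 1 and t8 = 0.

p=1, q=0, r=0, s=1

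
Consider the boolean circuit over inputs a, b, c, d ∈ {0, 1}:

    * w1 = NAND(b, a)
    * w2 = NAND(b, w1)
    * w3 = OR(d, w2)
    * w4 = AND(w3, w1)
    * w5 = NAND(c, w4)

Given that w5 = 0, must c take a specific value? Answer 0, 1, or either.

w5 = NAND(c, w4) must be 0, so both c = 1 and w4 = 1.
w4 = AND(w3, w1) must be 1, so both w3 = 1 and w1 = 1.
w3 = OR(d, w2) must be 1, so at least one of d, w2 is 1.
Every assignment with w5 = 0 has c = 1; there are 5 such assignment(s).

1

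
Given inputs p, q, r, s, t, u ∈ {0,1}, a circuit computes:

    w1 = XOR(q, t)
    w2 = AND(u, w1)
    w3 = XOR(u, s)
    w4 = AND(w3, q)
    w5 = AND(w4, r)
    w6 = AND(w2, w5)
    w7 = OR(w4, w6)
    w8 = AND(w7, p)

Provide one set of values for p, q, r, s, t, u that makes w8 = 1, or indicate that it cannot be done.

Check with p=1, q=1, r=0, s=0, t=1, u=1:
w1 = XOR(q, t) = XOR(1, 1) = 0
w2 = AND(u, w1) = AND(1, 0) = 0
w3 = XOR(u, s) = XOR(1, 0) = 1
w4 = AND(w3, q) = AND(1, 1) = 1
w5 = AND(w4, r) = AND(1, 0) = 0
w6 = AND(w2, w5) = AND(0, 0) = 0
w7 = OR(w4, w6) = OR(1, 0) = 1
w8 = AND(w7, p) = AND(1, 1) = 1
So w8 = 1 as required.

p=1, q=1, r=0, s=0, t=1, u=1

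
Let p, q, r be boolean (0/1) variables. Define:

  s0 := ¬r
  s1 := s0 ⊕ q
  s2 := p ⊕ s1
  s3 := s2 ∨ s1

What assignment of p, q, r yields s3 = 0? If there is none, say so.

s3 = s2 ∨ s1 must be 0, so both s2 = 0 and s1 = 0.
s2 = p ⊕ s1 must be 0, so p and s1 are equal.
Check with p=0, q=0, r=1:
s0 = ¬r = ¬1 = 0
s1 = s0 ⊕ q = 0 ⊕ 0 = 0
s2 = p ⊕ s1 = 0 ⊕ 0 = 0
s3 = s2 ∨ s1 = 0 ∨ 0 = 0
So s3 = 0 as required.

p=0, q=0, r=1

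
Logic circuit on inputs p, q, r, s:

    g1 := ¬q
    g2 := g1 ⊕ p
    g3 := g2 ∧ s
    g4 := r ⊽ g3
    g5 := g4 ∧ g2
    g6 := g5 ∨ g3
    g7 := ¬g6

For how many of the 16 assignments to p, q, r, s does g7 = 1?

g7 = ¬g6 must be 1, so g6 = 0.
g6 = g5 ∨ g3 must be 0, so both g5 = 0 and g3 = 0.
g5 = g4 ∧ g2 must be 0, so at least one of g4, g2 is 0.
Enumerating the 16 input combinations, 10 give g7 = 1 and 6 give g7 = 0.

10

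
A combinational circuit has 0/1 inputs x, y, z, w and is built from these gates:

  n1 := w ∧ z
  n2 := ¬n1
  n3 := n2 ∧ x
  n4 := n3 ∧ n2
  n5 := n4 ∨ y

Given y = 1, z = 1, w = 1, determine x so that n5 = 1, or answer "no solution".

x=0

Check with y = 1, z = 1, w = 1 and x=0:
n1 = w ∧ z = 1 ∧ 1 = 1
n2 = ¬n1 = ¬1 = 0
n3 = n2 ∧ x = 0 ∧ 0 = 0
n4 = n3 ∧ n2 = 0 ∧ 0 = 0
n5 = n4 ∨ y = 0 ∨ 1 = 1
So n5 = 1.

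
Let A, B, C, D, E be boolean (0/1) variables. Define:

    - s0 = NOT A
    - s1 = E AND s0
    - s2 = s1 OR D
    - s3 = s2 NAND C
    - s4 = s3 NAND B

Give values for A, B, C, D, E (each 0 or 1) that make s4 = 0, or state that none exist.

A=1 B=1 C=0 D=1 E=0

s4 = s3 NAND B must be 0, so both s3 = 1 and B = 1.
s3 = s2 NAND C must be 1, so at least one of s2, C is 0.
Check with A=1 B=1 C=0 D=1 E=0:
s0 = NOT A = NOT 1 = 0
s1 = E AND s0 = 0 AND 0 = 0
s2 = s1 OR D = 0 OR 1 = 1
s3 = s2 NAND C = 1 NAND 0 = 1
s4 = s3 NAND B = 1 NAND 1 = 0
So s4 = 0 as required.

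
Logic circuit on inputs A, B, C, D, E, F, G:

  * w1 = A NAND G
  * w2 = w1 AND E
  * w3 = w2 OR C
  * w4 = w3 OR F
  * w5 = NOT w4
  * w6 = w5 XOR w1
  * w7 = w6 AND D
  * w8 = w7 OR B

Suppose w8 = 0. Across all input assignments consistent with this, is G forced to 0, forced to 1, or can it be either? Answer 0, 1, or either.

either

Both values of G occur among assignments with w8 = 0:
  G=0: A=0, B=0, C=0, D=0, E=0, F=0, G=0
  G=1: A=0, B=0, C=0, D=0, E=0, F=0, G=1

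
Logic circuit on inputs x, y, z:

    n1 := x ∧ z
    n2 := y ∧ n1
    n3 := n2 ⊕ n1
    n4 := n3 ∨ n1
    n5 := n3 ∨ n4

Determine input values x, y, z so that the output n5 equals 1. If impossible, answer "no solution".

n5 = n3 ∨ n4 must be 1, so at least one of n3, n4 is 1.
Check with x=1, y=1, z=1:
n1 = x ∧ z = 1 ∧ 1 = 1
n2 = y ∧ n1 = 1 ∧ 1 = 1
n3 = n2 ⊕ n1 = 1 ⊕ 1 = 0
n4 = n3 ∨ n1 = 0 ∨ 1 = 1
n5 = n3 ∨ n4 = 0 ∨ 1 = 1
So n5 = 1 as required.

x=1, y=1, z=1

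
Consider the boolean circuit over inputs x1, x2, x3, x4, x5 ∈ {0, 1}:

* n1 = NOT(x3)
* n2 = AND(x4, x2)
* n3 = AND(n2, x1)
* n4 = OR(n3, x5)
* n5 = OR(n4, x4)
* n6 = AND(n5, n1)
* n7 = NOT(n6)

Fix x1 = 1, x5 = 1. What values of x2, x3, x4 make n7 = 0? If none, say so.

x2=0 x3=0 x4=1

n7 = NOT(n6) must be 0, so n6 = 1.
Check with x1 = 1, x5 = 1 and x2=0, x3=0, x4=1:
n1 = NOT(x3) = NOT 0 = 1
n2 = AND(x4, x2) = AND(1, 0) = 0
n3 = AND(n2, x1) = AND(0, 1) = 0
n4 = OR(n3, x5) = OR(0, 1) = 1
n5 = OR(n4, x4) = OR(1, 1) = 1
n6 = AND(n5, n1) = AND(1, 1) = 1
n7 = NOT(n6) = NOT 1 = 0
So n7 = 0.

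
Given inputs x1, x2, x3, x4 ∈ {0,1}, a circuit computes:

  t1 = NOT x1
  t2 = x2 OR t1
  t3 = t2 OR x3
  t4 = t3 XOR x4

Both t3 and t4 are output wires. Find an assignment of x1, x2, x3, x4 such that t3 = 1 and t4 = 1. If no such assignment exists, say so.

Check with x1=0 x2=0 x3=1 x4=0:
t1 = NOT x1 = NOT 0 = 1
t2 = x2 OR t1 = 0 OR 1 = 1
t3 = t2 OR x3 = 1 OR 1 = 1
t4 = t3 XOR x4 = 1 XOR 0 = 1
So t3 = 1 and t4 = 1.

x1=0 x2=0 x3=1 x4=0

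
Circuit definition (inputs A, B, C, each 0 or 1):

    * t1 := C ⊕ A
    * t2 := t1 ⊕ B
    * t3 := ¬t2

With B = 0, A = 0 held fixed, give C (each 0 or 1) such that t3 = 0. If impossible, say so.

t3 = ¬t2 must be 0, so t2 = 1.
t2 = t1 ⊕ B must be 1, so t1 and B differ.
Check with B = 0, A = 0 and C=1:
t1 = C ⊕ A = 1 ⊕ 0 = 1
t2 = t1 ⊕ B = 1 ⊕ 0 = 1
t3 = ¬t2 = ¬1 = 0
So t3 = 0.

C=1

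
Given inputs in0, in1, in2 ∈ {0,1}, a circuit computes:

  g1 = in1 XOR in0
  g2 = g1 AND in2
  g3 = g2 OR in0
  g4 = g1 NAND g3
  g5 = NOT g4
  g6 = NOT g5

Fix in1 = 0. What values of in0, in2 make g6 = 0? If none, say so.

g6 = NOT g5 must be 0, so g5 = 1.
g5 = NOT g4 must be 1, so g4 = 0.
Check with in1 = 0 and in0=1, in2=0:
g1 = in1 XOR in0 = 0 XOR 1 = 1
g2 = g1 AND in2 = 1 AND 0 = 0
g3 = g2 OR in0 = 0 OR 1 = 1
g4 = g1 NAND g3 = 1 NAND 1 = 0
g5 = NOT g4 = NOT 0 = 1
g6 = NOT g5 = NOT 1 = 0
So g6 = 0.

in0=1 in2=0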